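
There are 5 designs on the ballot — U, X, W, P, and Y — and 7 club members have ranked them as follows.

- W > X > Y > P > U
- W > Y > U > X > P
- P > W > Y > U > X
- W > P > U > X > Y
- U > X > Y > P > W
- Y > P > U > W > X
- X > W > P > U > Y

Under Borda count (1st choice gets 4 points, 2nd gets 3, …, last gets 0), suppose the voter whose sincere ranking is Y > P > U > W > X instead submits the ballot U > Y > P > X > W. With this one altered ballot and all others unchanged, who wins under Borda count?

Borda totals with the altered ballot: U 14, X 13, W 18, P 13, Y 12.
The winner is unchanged: still W.

W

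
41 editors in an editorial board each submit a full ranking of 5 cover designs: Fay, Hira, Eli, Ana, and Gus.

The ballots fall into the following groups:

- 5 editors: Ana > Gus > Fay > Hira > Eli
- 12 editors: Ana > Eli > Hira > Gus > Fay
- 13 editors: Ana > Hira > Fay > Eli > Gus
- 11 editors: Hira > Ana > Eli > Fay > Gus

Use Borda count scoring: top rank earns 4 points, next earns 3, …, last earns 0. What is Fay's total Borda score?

47

Borda scores:
  Fay: 5·2 + 12·0 + 13·2 + 11·1 = 47
  Hira: 5·1 + 12·2 + 13·3 + 11·4 = 112
  Eli: 5·0 + 12·3 + 13·1 + 11·2 = 71
  Ana: 5·4 + 12·4 + 13·4 + 11·3 = 153
  Gus: 5·3 + 12·1 + 13·0 + 11·0 = 27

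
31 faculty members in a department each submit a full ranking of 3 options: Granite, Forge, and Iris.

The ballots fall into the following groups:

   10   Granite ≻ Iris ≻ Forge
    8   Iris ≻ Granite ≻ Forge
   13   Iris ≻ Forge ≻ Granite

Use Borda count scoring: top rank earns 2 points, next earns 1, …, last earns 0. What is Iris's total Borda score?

Borda scores:
  Granite: 10·2 + 8·1 + 13·0 = 28
  Forge: 10·0 + 8·0 + 13·1 = 13
  Iris: 10·1 + 8·2 + 13·2 = 52

52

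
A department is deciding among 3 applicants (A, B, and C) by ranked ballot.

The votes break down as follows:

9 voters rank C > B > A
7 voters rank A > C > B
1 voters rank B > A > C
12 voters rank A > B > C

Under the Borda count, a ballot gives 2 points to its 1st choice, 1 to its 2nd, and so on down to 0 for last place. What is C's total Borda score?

25

Borda scores:
  A: 9·0 + 7·2 + 1 + 12·2 = 39
  B: 9·1 + 7·0 + 2 + 12·1 = 23
  C: 9·2 + 7·1 + 0 + 12·0 = 25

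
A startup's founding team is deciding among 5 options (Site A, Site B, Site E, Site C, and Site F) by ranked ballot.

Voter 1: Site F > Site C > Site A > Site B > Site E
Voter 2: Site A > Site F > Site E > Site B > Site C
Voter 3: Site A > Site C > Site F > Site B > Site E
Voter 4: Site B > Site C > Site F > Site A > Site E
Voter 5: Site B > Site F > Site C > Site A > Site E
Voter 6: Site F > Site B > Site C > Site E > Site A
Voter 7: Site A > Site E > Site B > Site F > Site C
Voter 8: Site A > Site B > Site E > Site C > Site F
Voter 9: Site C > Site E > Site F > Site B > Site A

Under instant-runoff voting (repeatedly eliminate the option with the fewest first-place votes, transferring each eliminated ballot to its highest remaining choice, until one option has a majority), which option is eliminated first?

Round 1: Site A 4, Site B 2, Site F 2, Site C 1, Site E 0. Site E has the fewest and is eliminated.
Round 2: Site A 4, Site B 2, Site F 2, Site C 1. Site C has the fewest and is eliminated.
Round 3: Site A 4, Site F 3, Site B 2. Site B has the fewest and is eliminated.
Round 4: Site F 5, Site A 4. Site F has a majority.

Site E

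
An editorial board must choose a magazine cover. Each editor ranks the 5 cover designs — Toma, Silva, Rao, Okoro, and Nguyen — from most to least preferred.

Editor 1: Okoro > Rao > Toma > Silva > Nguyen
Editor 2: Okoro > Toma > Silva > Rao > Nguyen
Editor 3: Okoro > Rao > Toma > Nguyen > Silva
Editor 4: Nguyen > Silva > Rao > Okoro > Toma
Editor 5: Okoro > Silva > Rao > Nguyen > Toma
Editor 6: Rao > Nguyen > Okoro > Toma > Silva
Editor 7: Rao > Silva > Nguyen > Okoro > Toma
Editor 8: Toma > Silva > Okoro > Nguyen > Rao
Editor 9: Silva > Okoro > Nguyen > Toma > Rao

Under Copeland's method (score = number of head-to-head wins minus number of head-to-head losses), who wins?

Pairwise results:
  Toma vs Silva: Toma wins 5–4.
  Toma vs Rao: Rao wins 6–3.
  Toma vs Okoro: Okoro wins 8–1.
  Toma vs Nguyen: Nguyen wins 5–4.
  Silva vs Rao: Silva wins 5–4.
  Silva vs Okoro: Okoro wins 5–4.
  Silva vs Nguyen: Silva wins 6–3.
  Rao vs Okoro: Okoro wins 6–3.
  Rao vs Nguyen: Rao wins 6–3.
  Okoro vs Nguyen: Okoro wins 6–3.
Copeland scores (wins − losses):
  Toma: 1 − 3 = -2
  Silva: 2 − 2 = 0
  Rao: 2 − 2 = 0
  Okoro: 4 − 0 = 4
  Nguyen: 1 − 3 = -2
Okoro has the best Copeland score.

Okoro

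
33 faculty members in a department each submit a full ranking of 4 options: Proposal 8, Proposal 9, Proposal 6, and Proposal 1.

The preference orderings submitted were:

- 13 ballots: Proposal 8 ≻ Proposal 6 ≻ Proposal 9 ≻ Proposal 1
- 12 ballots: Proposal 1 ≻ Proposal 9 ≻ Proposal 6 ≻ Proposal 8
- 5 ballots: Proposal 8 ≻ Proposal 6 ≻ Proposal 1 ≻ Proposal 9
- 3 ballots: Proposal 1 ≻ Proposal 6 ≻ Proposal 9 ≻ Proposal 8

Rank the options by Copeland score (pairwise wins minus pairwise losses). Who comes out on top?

Pairwise results:
  Proposal 8 vs Proposal 9: Proposal 8 wins 18–15.
  Proposal 8 vs Proposal 6: Proposal 8 wins 18–15.
  Proposal 8 vs Proposal 1: Proposal 8 wins 18–15.
  Proposal 9 vs Proposal 6: Proposal 6 wins 21–12.
  Proposal 9 vs Proposal 1: Proposal 1 wins 20–13.
  Proposal 6 vs Proposal 1: Proposal 6 wins 18–15.
Copeland scores (wins − losses):
  Proposal 8: 3 − 0 = 3
  Proposal 9: 0 − 3 = -3
  Proposal 6: 2 − 1 = 1
  Proposal 1: 1 − 2 = -1
Proposal 8 has the best Copeland score.

Proposal 8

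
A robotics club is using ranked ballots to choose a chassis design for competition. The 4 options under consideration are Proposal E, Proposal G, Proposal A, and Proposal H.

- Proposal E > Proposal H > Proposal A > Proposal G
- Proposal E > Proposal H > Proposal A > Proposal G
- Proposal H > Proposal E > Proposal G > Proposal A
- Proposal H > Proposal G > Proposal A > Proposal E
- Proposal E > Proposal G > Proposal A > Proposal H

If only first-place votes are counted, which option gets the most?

Proposal E

First-place vote totals:
  Proposal E: 3
  Proposal G: 0
  Proposal A: 0
  Proposal H: 2
Proposal E has the most first-place votes.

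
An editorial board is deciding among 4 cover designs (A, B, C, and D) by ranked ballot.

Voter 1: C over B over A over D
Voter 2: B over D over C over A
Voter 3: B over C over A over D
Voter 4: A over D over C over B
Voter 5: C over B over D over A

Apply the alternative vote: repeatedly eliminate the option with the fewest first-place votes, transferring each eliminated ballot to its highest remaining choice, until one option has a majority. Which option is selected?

Round 1: B 2, C 2, A 1, D 0. D has the fewest and is eliminated.
Round 2: B 2, C 2, A 1. A has the fewest and is eliminated.
Round 3: C 3, B 2. C has a majority.

C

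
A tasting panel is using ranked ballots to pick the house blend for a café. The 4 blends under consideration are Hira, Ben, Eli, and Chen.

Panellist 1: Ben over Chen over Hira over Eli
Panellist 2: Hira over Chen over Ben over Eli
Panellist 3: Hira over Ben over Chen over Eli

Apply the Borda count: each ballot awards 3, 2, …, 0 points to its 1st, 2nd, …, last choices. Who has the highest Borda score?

Hira

Borda scores:
  Hira: 1 + 3 + 3 = 7
  Ben: 3 + 1 + 2 = 6
  Eli: 0 + 0 + 0 = 0
  Chen: 2 + 2 + 1 = 5
Hira has the highest total.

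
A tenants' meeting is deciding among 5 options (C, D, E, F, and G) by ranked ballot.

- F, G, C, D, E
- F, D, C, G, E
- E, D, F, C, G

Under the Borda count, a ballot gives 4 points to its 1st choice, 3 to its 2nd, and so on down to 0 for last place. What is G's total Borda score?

4

Borda scores:
  C: 2 + 2 + 1 = 5
  D: 1 + 3 + 3 = 7
  E: 0 + 0 + 4 = 4
  F: 4 + 4 + 2 = 10
  G: 3 + 1 + 0 = 4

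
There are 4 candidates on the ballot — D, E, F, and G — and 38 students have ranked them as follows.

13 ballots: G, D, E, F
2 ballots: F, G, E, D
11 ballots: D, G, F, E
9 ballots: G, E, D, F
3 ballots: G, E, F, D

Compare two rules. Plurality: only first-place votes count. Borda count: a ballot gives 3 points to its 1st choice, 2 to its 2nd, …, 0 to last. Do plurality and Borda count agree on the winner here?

Plurality first-place counts: D 11, E 0, F 2, G 25 → G.
Borda totals: D 68, E 39, F 20, G 101 → G.
The two rules agree on G.

Yes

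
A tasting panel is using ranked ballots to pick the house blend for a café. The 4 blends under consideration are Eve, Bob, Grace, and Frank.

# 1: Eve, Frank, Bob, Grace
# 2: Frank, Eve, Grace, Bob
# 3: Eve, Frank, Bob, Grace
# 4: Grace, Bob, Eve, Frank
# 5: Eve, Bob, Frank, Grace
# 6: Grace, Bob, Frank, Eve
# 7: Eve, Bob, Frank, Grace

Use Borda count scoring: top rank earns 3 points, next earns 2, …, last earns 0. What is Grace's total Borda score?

Borda scores:
  Eve: 3 + 2 + 3 + 1 + 3 + 0 + 3 = 15
  Bob: 1 + 0 + 1 + 2 + 2 + 2 + 2 = 10
  Grace: 0 + 1 + 0 + 3 + 0 + 3 + 0 = 7
  Frank: 2 + 3 + 2 + 0 + 1 + 1 + 1 = 10

7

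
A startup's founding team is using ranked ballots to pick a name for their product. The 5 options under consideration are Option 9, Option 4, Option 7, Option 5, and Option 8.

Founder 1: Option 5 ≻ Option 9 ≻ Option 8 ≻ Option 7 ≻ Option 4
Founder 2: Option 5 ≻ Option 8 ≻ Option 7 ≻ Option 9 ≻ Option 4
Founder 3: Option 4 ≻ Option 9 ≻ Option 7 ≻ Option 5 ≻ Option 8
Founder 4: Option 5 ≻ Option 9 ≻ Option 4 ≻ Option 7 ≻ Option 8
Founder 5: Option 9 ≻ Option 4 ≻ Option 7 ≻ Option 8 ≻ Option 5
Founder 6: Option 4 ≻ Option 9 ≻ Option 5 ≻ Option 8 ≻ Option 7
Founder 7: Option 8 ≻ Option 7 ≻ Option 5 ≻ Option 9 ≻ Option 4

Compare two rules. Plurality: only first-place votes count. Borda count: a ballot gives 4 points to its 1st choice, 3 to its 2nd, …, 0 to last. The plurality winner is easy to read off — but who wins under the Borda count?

Option 9

Plurality first-place counts: Option 9 1, Option 4 2, Option 7 0, Option 5 3, Option 8 1 → Option 5.
Borda totals: Option 9 18, Option 4 13, Option 7 11, Option 5 17, Option 8 11 → Option 9.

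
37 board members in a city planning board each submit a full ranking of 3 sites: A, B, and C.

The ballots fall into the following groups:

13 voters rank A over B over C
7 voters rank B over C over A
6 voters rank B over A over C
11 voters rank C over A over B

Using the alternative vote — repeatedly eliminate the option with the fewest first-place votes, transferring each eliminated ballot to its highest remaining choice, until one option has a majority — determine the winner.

A

Round 1: A 13, B 13, C 11. C has the fewest and is eliminated.
Round 2: A 24, B 13. A has a majority.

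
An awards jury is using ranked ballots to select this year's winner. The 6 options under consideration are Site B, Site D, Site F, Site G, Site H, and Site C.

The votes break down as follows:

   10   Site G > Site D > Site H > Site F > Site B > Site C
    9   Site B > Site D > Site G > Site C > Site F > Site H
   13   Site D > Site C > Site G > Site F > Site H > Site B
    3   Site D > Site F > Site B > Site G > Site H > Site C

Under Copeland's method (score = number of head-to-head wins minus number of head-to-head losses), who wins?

Site D

Pairwise results:
  Site B vs Site D: Site D wins 26–9.
  Site B vs Site F: Site F wins 26–9.
  Site B vs Site G: Site G wins 23–12.
  Site B vs Site H: Site H wins 23–12.
  Site B vs Site C: Site B wins 22–13.
  Site D vs Site F: Site D wins 35–0.
  Site D vs Site G: Site D wins 25–10.
  Site D vs Site H: Site D wins 35–0.
  Site D vs Site C: Site D wins 35–0.
  Site F vs Site G: Site G wins 32–3.
  Site F vs Site H: Site F wins 25–10.
  Site F vs Site C: Site C wins 22–13.
  Site G vs Site H: Site G wins 35–0.
  Site G vs Site C: Site G wins 22–13.
  Site H vs Site C: Site C wins 22–13.
Copeland scores (wins − losses):
  Site B: 1 − 4 = -3
  Site D: 5 − 0 = 5
  Site F: 2 − 3 = -1
  Site G: 4 − 1 = 3
  Site H: 1 − 4 = -3
  Site C: 2 − 3 = -1
Site D has the best Copeland score.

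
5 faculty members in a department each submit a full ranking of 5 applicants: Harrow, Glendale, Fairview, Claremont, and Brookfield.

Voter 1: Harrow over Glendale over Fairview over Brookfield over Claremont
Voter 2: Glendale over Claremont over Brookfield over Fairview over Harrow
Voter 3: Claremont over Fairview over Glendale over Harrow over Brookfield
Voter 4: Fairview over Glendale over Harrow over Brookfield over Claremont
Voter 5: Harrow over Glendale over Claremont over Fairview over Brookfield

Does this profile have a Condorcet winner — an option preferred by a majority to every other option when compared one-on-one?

Head-to-head results (5 voters total):
Harrow vs Glendale: Glendale wins 3–2.
Harrow vs Fairview: Fairview wins 3–2.
Harrow vs Claremont: Harrow wins 3–2.
Harrow vs Brookfield: Harrow wins 4–1.
Glendale vs Fairview: Glendale wins 3–2.
Glendale vs Claremont: Glendale wins 4–1.
Glendale vs Brookfield: Glendale wins 5–0.
Fairview vs Claremont: Claremont wins 3–2.
Fairview vs Brookfield: Fairview wins 4–1.
Claremont vs Brookfield: Claremont wins 3–2.
Glendale beats each rival — Harrow (3–2), Fairview (3–2), Claremont (4–1), Brookfield (5–0) — so Glendale is the Condorcet winner.

Yes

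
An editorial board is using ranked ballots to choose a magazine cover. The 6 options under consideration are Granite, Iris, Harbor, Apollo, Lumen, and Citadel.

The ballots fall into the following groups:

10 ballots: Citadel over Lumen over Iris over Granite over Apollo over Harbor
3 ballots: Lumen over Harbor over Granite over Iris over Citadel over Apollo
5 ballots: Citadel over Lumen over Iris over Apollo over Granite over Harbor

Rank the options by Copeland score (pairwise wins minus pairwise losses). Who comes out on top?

Citadel

Pairwise results:
  Granite vs Iris: Iris wins 15–3.
  Granite vs Harbor: Granite wins 15–3.
  Granite vs Apollo: Granite wins 13–5.
  Granite vs Lumen: Lumen wins 18–0.
  Granite vs Citadel: Citadel wins 15–3.
  Iris vs Harbor: Iris wins 15–3.
  Iris vs Apollo: Iris wins 18–0.
  Iris vs Lumen: Lumen wins 18–0.
  Iris vs Citadel: Citadel wins 15–3.
  Harbor vs Apollo: Apollo wins 15–3.
  Harbor vs Lumen: Lumen wins 18–0.
  Harbor vs Citadel: Citadel wins 15–3.
  Apollo vs Lumen: Lumen wins 18–0.
  Apollo vs Citadel: Citadel wins 18–0.
  Lumen vs Citadel: Citadel wins 15–3.
Copeland scores (wins − losses):
  Granite: 2 − 3 = -1
  Iris: 3 − 2 = 1
  Harbor: 0 − 5 = -5
  Apollo: 1 − 4 = -3
  Lumen: 4 − 1 = 3
  Citadel: 5 − 0 = 5
Citadel has the best Copeland score.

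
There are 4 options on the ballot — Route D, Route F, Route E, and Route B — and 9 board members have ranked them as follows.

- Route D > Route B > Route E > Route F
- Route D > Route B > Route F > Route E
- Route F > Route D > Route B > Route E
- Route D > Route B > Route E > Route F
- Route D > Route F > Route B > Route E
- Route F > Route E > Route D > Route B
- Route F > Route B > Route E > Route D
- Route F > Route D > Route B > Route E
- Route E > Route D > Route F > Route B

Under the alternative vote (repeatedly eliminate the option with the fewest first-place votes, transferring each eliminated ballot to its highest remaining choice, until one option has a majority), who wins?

Round 1: Route D 4, Route F 4, Route E 1, Route B 0. Route B has the fewest and is eliminated.
Round 2: Route D 4, Route F 4, Route E 1. Route E has the fewest and is eliminated.
Round 3: Route D 5, Route F 4. Route D has a majority.

Route D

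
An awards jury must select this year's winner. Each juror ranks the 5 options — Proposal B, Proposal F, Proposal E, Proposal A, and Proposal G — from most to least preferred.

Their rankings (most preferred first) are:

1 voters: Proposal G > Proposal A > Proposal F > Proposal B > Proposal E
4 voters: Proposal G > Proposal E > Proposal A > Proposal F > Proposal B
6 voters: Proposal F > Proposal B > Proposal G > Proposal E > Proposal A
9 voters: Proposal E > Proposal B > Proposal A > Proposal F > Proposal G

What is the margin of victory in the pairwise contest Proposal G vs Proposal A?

2

Ballots ranking Proposal G above Proposal A: 1+4+6 = 11.
Ballots ranking Proposal A above Proposal G: 9.
Proposal G wins 11–9, a margin of 2.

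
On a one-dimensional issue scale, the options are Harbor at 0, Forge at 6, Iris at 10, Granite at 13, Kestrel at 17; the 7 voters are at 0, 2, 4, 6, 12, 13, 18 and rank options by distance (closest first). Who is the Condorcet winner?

With single-peaked preferences on a line, the Condorcet winner is the candidate closest to the median voter.
The median voter (position 6) is closest to Forge at 6.
Check: Forge vs Iris — voters closer to Forge: 4 of 7.

Forge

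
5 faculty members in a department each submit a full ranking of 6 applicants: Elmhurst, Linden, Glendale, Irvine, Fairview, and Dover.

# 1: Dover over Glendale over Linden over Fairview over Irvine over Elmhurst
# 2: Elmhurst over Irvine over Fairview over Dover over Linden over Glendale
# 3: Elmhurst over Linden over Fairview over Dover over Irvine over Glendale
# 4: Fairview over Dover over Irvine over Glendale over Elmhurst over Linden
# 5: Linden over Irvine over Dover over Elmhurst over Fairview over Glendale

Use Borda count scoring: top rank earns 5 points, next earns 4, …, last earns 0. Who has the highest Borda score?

Dover

Borda scores:
  Elmhurst: 0 + 5 + 5 + 1 + 2 = 13
  Linden: 3 + 1 + 4 + 0 + 5 = 13
  Glendale: 4 + 0 + 0 + 2 + 0 = 6
  Irvine: 1 + 4 + 1 + 3 + 4 = 13
  Fairview: 2 + 3 + 3 + 5 + 1 = 14
  Dover: 5 + 2 + 2 + 4 + 3 = 16
Dover has the highest total.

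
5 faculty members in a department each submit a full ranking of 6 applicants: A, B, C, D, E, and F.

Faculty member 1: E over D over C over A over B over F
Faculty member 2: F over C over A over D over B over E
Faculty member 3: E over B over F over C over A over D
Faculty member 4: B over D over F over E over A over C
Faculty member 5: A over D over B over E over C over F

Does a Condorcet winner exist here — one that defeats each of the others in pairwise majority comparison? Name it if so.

There is no Condorcet winner

Head-to-head results (5 voters total):
A vs B: A wins 3–2.
A vs C: C wins 3–2.
A vs D: A wins 3–2.
A vs E: E wins 3–2.
A vs F: F wins 3–2.
B vs C: B wins 3–2.
B vs D: D wins 3–2.
B vs E: B wins 3–2.
B vs F: B wins 4–1.
C vs D: D wins 3–2.
C vs E: E wins 4–1.
C vs F: F wins 3–2.
D vs E: D wins 3–2.
D vs F: D wins 3–2.
E vs F: E wins 3–2.
No candidate beats all others: A beats B beats C beats A, a majority cycle.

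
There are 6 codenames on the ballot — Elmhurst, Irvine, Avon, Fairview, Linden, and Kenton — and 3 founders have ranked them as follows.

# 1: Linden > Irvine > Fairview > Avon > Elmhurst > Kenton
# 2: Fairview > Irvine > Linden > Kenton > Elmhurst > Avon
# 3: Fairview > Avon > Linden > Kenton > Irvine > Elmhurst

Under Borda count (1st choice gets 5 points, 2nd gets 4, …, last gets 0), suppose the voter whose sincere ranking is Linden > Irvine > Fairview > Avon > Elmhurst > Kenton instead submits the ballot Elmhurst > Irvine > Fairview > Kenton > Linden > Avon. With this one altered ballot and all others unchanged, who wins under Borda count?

Borda totals with the altered ballot: Elmhurst 6, Irvine 9, Avon 4, Fairview 13, Linden 7, Kenton 6.
The winner is unchanged: still Fairview.

Fairview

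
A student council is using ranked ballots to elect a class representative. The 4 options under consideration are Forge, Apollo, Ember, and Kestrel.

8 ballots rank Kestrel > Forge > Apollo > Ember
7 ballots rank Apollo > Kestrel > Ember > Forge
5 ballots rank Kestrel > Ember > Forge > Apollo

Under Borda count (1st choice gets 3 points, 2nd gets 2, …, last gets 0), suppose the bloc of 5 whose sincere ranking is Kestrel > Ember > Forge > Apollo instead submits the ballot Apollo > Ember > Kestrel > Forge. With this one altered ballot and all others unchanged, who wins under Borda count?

Borda totals with the altered ballot: Forge 16, Apollo 44, Ember 17, Kestrel 43.
The switch changes the winner from Kestrel to Apollo.

Apollo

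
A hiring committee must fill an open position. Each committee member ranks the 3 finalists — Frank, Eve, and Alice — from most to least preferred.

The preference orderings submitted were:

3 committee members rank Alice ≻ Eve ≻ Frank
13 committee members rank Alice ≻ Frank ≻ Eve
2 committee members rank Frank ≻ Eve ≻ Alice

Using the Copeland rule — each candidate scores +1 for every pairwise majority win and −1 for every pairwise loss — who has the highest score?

Pairwise results:
  Frank vs Eve: Frank wins 15–3.
  Frank vs Alice: Alice wins 16–2.
  Eve vs Alice: Alice wins 16–2.
Copeland scores (wins − losses):
  Frank: 1 − 1 = 0
  Eve: 0 − 2 = -2
  Alice: 2 − 0 = 2
Alice has the best Copeland score.

Alice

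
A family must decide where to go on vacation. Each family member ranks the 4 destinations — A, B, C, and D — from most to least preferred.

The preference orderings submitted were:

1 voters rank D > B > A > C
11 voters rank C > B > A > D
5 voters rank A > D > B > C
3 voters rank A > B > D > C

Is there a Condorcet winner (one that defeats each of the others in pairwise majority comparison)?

Head-to-head results (20 voters total):
A vs B: B wins 12–8.
A vs C: C wins 11–9.
A vs D: A wins 19–1.
B vs C: C wins 11–9.
B vs D: B wins 14–6.
C vs D: C wins 11–9.
C beats each rival — A (11–9), B (11–9), D (11–9) — so C is the Condorcet winner.

Yes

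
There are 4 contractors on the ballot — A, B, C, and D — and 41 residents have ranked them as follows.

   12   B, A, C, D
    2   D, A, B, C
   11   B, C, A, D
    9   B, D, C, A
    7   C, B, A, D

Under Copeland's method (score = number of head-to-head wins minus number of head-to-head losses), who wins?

Pairwise results:
  A vs B: B wins 39–2.
  A vs C: C wins 27–14.
  A vs D: A wins 30–11.
  B vs C: B wins 34–7.
  B vs D: B wins 39–2.
  C vs D: C wins 30–11.
Copeland scores (wins − losses):
  A: 1 − 2 = -1
  B: 3 − 0 = 3
  C: 2 − 1 = 1
  D: 0 − 3 = -3
B has the best Copeland score.

B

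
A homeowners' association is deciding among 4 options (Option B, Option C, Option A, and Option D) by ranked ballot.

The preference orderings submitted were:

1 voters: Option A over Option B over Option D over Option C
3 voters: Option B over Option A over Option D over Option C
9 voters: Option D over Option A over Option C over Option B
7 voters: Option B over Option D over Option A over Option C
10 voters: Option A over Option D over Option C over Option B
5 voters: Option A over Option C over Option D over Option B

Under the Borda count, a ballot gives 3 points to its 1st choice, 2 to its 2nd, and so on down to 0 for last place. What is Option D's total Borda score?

70

Borda scores:
  Option B: 2 + 3·3 + 9·0 + 7·3 + 10·0 + 5·0 = 32
  Option C: 0 + 3·0 + 9·1 + 7·0 + 10·1 + 5·2 = 29
  Option A: 3 + 3·2 + 9·2 + 7·1 + 10·3 + 5·3 = 79
  Option D: 1 + 3·1 + 9·3 + 7·2 + 10·2 + 5·1 = 70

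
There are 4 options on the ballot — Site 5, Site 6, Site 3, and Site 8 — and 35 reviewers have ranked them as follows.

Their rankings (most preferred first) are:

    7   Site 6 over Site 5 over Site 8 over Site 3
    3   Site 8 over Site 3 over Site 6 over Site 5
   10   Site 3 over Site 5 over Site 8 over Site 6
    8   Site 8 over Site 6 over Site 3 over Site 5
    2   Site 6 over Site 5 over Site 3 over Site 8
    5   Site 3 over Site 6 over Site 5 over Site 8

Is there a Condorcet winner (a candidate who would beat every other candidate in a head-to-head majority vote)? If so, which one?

No Condorcet winner

Head-to-head results (35 voters total):
Site 5 vs Site 6: Site 6 wins 25–10.
Site 5 vs Site 3: Site 3 wins 26–9.
Site 5 vs Site 8: Site 5 wins 24–11.
Site 6 vs Site 3: Site 3 wins 18–17.
Site 6 vs Site 8: Site 8 wins 21–14.
Site 3 vs Site 8: Site 8 wins 18–17.
No candidate beats all others: Site 5 beats Site 8 beats Site 6 beats Site 5, a majority cycle.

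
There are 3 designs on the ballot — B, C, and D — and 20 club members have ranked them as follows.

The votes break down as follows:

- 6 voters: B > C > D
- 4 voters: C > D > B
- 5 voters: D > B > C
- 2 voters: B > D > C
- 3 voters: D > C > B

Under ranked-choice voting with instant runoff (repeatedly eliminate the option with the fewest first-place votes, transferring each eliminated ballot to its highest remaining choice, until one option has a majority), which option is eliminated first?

C

Round 1: B 8, D 8, C 4. C has the fewest and is eliminated.
Round 2: D 12, B 8. D has a majority.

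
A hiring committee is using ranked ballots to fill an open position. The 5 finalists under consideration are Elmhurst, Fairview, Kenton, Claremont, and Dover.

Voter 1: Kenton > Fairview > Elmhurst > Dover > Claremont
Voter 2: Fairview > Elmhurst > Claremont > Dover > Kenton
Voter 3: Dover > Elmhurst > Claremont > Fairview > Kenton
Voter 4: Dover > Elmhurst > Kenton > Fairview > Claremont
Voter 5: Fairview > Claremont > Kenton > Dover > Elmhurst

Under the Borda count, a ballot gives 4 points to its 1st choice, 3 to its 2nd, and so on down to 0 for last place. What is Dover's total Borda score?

Borda scores:
  Elmhurst: 2 + 3 + 3 + 3 + 0 = 11
  Fairview: 3 + 4 + 1 + 1 + 4 = 13
  Kenton: 4 + 0 + 0 + 2 + 2 = 8
  Claremont: 0 + 2 + 2 + 0 + 3 = 7
  Dover: 1 + 1 + 4 + 4 + 1 = 11

11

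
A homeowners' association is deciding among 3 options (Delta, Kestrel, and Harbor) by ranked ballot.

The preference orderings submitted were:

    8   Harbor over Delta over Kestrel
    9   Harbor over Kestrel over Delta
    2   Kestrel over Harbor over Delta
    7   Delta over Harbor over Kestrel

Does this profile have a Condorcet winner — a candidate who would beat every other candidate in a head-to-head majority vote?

Head-to-head results (26 voters total):
Delta vs Kestrel: Delta wins 15–11.
Delta vs Harbor: Harbor wins 19–7.
Kestrel vs Harbor: Harbor wins 24–2.
Harbor beats each rival — Delta (19–7), Kestrel (24–2) — so Harbor is the Condorcet winner.

Yes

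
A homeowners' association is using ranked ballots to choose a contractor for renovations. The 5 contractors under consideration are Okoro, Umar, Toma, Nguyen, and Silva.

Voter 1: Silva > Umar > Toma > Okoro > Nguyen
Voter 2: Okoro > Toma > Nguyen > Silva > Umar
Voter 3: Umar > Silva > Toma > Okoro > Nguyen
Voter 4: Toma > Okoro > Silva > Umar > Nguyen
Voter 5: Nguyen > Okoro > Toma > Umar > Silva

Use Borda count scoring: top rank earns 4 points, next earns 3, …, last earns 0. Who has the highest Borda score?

Toma

Borda scores:
  Okoro: 1 + 4 + 1 + 3 + 3 = 12
  Umar: 3 + 0 + 4 + 1 + 1 = 9
  Toma: 2 + 3 + 2 + 4 + 2 = 13
  Nguyen: 0 + 2 + 0 + 0 + 4 = 6
  Silva: 4 + 1 + 3 + 2 + 0 = 10
Toma has the highest total.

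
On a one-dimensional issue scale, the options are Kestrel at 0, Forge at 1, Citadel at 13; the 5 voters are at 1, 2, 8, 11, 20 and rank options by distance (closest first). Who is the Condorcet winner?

Citadel

With single-peaked preferences on a line, the Condorcet winner is the candidate closest to the median voter.
The median voter (position 8) is closest to Citadel at 13.
Check: Citadel vs Kestrel — voters closer to Citadel: 3 of 5.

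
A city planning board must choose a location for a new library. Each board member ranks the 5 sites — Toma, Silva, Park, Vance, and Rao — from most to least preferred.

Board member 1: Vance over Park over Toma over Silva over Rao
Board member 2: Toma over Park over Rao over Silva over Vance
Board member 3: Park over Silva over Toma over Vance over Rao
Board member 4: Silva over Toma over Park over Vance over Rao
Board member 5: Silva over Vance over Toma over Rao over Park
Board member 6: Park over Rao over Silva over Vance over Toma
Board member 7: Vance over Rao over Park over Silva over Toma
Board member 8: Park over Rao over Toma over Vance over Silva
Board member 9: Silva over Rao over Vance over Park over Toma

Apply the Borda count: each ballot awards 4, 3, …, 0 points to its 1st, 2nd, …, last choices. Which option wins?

Park

Borda scores:
  Toma: 2 + 4 + 2 + 3 + 2 + 0 + 0 + 2 + 0 = 15
  Silva: 1 + 1 + 3 + 4 + 4 + 2 + 1 + 0 + 4 = 20
  Park: 3 + 3 + 4 + 2 + 0 + 4 + 2 + 4 + 1 = 23
  Vance: 4 + 0 + 1 + 1 + 3 + 1 + 4 + 1 + 2 = 17
  Rao: 0 + 2 + 0 + 0 + 1 + 3 + 3 + 3 + 3 = 15
Park has the highest total.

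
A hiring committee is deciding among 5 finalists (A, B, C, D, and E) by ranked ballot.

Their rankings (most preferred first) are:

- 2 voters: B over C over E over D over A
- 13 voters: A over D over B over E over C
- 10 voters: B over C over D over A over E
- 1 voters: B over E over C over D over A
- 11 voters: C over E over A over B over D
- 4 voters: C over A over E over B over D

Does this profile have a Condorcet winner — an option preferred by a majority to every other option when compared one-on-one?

Head-to-head results (41 voters total):
A vs B: A wins 28–13.
A vs C: C wins 28–13.
A vs D: A wins 28–13.
A vs E: A wins 27–14.
B vs C: B wins 26–15.
B vs D: B wins 28–13.
B vs E: B wins 26–15.
C vs D: C wins 28–13.
C vs E: C wins 27–14.
D vs E: D wins 23–18.
No candidate beats all others: A beats B beats C beats A, a majority cycle.

No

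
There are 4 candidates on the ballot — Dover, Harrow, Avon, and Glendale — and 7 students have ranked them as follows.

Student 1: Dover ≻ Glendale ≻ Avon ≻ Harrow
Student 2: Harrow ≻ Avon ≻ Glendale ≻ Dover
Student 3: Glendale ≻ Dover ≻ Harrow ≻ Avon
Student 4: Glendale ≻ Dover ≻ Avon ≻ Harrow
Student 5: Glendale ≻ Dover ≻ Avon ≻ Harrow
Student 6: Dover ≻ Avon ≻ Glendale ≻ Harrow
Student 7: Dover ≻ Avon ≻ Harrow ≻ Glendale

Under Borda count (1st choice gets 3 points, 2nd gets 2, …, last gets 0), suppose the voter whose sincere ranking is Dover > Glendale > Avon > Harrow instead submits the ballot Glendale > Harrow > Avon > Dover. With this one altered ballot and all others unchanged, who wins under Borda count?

Borda totals with the altered ballot: Dover 12, Harrow 7, Avon 9, Glendale 14.
The switch changes the winner from Dover to Glendale.

Glendale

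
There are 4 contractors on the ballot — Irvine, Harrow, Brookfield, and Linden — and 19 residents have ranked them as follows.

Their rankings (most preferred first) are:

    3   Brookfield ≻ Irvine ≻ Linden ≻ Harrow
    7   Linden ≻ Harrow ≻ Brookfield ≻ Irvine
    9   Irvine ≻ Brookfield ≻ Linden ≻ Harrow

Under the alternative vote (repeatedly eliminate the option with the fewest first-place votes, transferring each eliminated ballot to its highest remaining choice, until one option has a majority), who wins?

Round 1: Irvine 9, Linden 7, Brookfield 3, Harrow 0. Harrow has the fewest and is eliminated.
Round 2: Irvine 9, Linden 7, Brookfield 3. Brookfield has the fewest and is eliminated.
Round 3: Irvine 12, Linden 7. Irvine has a majority.

Irvine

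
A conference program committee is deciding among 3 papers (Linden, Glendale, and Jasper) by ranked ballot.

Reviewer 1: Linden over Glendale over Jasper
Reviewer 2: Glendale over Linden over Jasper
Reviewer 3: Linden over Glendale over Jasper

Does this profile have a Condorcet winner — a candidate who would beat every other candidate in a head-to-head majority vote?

Yes

Head-to-head results (3 voters total):
Linden vs Glendale: Linden wins 2–1.
Linden vs Jasper: Linden wins 3–0.
Glendale vs Jasper: Glendale wins 3–0.
Linden beats each rival — Glendale (2–1), Jasper (3–0) — so Linden is the Condorcet winner.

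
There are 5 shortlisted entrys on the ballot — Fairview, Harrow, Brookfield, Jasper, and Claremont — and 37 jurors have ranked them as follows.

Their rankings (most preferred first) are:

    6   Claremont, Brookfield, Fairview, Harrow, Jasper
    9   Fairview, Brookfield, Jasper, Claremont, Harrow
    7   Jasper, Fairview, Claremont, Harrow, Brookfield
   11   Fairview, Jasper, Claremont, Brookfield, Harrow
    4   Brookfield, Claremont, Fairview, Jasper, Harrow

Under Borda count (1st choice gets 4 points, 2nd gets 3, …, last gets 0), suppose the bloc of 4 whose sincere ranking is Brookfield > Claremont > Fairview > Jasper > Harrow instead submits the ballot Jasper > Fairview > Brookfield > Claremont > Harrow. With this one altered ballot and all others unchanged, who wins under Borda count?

Borda totals with the altered ballot: Fairview 125, Harrow 13, Brookfield 64, Jasper 95, Claremont 73.
The winner is unchanged: still Fairview.

Fairview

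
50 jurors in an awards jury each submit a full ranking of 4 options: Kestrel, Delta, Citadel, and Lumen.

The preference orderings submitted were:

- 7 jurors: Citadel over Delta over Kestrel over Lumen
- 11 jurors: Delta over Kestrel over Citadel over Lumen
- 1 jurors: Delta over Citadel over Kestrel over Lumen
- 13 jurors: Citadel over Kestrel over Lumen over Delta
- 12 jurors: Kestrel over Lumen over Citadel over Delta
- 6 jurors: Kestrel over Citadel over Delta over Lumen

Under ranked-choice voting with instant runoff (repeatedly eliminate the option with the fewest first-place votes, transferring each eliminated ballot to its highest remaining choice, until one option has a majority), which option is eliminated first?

Lumen

Round 1: Citadel 20, Kestrel 18, Delta 12, Lumen 0. Lumen has the fewest and is eliminated.
Round 2: Citadel 20, Kestrel 18, Delta 12. Delta has the fewest and is eliminated.
Round 3: Kestrel 29, Citadel 21. Kestrel has a majority.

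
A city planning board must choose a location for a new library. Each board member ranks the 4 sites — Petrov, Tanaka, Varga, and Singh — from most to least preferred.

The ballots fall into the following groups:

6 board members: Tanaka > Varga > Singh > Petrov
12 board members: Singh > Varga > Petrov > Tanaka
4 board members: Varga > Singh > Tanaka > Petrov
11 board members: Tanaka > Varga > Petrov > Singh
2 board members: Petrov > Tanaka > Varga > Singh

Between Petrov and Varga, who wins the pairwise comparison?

Ballots ranking Petrov above Varga: 2.
Ballots ranking Varga above Petrov: 6+12+4+11 = 33.
Varga wins the head-to-head, 33–2.

Varga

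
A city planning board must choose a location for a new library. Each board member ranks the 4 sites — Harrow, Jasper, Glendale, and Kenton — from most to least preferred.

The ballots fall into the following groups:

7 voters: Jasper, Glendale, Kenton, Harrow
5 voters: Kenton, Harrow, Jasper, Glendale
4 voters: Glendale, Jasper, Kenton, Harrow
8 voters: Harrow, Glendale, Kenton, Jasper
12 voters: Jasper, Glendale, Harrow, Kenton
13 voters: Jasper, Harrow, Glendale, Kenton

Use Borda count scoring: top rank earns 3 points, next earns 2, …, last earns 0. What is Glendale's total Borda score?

79

Borda scores:
  Harrow: 7·0 + 5·2 + 4·0 + 8·3 + 12·1 + 13·2 = 72
  Jasper: 7·3 + 5·1 + 4·2 + 8·0 + 12·3 + 13·3 = 109
  Glendale: 7·2 + 5·0 + 4·3 + 8·2 + 12·2 + 13·1 = 79
  Kenton: 7·1 + 5·3 + 4·1 + 8·1 + 12·0 + 13·0 = 34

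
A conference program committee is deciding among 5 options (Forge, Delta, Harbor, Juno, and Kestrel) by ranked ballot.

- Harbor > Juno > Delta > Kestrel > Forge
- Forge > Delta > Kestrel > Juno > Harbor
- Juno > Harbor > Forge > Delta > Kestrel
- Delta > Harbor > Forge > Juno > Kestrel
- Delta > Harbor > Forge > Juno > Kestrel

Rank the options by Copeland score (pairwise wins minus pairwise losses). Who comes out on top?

Pairwise results:
  Forge vs Delta: Delta wins 3–2.
  Forge vs Harbor: Harbor wins 4–1.
  Forge vs Juno: Forge wins 3–2.
  Forge vs Kestrel: Forge wins 4–1.
  Delta vs Harbor: Delta wins 3–2.
  Delta vs Juno: Delta wins 3–2.
  Delta vs Kestrel: Delta wins 5–0.
  Harbor vs Juno: Harbor wins 3–2.
  Harbor vs Kestrel: Harbor wins 4–1.
  Juno vs Kestrel: Juno wins 4–1.
Copeland scores (wins − losses):
  Forge: 2 − 2 = 0
  Delta: 4 − 0 = 4
  Harbor: 3 − 1 = 2
  Juno: 1 − 3 = -2
  Kestrel: 0 − 4 = -4
Delta has the best Copeland score.

Delta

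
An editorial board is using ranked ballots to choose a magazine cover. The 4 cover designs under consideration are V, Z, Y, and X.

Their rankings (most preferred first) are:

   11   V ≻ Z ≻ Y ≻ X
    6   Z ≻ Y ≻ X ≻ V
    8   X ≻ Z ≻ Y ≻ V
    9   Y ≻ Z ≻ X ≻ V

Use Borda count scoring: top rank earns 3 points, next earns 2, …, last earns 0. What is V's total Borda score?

Borda scores:
  V: 11·3 + 6·0 + 8·0 + 9·0 = 33
  Z: 11·2 + 6·3 + 8·2 + 9·2 = 74
  Y: 11·1 + 6·2 + 8·1 + 9·3 = 58
  X: 11·0 + 6·1 + 8·3 + 9·1 = 39

33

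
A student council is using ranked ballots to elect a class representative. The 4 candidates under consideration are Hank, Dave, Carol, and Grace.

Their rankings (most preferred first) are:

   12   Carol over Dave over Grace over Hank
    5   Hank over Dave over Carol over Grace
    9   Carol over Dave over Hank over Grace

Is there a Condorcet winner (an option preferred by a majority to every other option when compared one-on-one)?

Yes

Head-to-head results (26 voters total):
Hank vs Dave: Dave wins 21–5.
Hank vs Carol: Carol wins 21–5.
Hank vs Grace: Hank wins 14–12.
Dave vs Carol: Carol wins 21–5.
Dave vs Grace: Dave wins 26–0.
Carol vs Grace: Carol wins 26–0.
Carol beats each rival — Hank (21–5), Dave (21–5), Grace (26–0) — so Carol is the Condorcet winner.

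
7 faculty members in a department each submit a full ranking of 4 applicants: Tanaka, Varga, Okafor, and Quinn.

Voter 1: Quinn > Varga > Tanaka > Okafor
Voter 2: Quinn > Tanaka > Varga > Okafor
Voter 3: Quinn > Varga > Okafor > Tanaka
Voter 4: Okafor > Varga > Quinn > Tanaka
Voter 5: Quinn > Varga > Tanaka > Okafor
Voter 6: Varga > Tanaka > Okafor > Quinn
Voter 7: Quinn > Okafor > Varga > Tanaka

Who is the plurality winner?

First-place vote totals:
  Tanaka: 0
  Varga: 1
  Okafor: 1
  Quinn: 5
Quinn has the most first-place votes.

Quinn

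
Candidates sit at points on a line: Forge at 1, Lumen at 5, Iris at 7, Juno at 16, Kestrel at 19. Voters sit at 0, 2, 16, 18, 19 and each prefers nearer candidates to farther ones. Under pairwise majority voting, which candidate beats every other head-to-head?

Juno

With single-peaked preferences on a line, the Condorcet winner is the candidate closest to the median voter.
The median voter (position 16) is closest to Juno at 16.
Check: Juno vs Forge — voters closer to Juno: 3 of 5.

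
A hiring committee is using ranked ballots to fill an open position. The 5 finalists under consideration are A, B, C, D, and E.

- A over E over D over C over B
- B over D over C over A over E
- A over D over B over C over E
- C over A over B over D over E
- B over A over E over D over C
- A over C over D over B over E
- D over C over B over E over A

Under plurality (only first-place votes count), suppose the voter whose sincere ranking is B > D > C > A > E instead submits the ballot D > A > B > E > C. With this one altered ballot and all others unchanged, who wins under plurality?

First-place totals with the altered ballot: A 3, B 1, C 1, D 2, E 0.
The winner is unchanged: still A.

A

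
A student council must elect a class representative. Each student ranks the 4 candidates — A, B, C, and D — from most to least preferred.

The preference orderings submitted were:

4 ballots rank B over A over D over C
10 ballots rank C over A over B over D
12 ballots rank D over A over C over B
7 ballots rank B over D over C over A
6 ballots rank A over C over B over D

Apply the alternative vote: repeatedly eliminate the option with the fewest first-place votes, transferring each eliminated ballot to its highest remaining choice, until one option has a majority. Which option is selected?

Round 1: D 12, B 11, C 10, A 6. A has the fewest and is eliminated.
Round 2: C 16, D 12, B 11. B has the fewest and is eliminated.
Round 3: D 23, C 16. D has a majority.

D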